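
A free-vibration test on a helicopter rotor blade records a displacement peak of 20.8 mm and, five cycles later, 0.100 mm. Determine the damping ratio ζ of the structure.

0.167

Logarithmic decrement δ = (1/n)·ln(x₀/x_n) = (1/5)·ln(20.8/0.100) = (1/5)·ln(208.0) = 1.068.
ζ = δ/√(4π² + δ²) = 1.068/√(39.48 + 1.14) = 1.068/6.373 = 0.1675.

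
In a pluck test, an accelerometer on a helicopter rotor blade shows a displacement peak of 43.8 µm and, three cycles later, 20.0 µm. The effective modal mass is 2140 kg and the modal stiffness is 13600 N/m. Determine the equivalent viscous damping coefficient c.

Logarithmic decrement δ = (1/n)·ln(x₀/x_n) = (1/3)·ln(43.8/20.0) = (1/3)·ln(2.190) = 0.2613.
ζ = δ/√(4π² + δ²) = 0.2613/√(39.48 + 0.0683) = 0.2613/6.289 = 0.04155.
c = ζ · 2√(km) = 0.04155 × 2√(13600 × 2140) = 0.04155 × 10790 = 448.3 N·s/m.

448 N·s/m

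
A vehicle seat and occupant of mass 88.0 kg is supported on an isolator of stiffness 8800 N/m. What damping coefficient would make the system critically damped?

c_c = 2√(k·m) = 2√(8800 × 88.0) = 2 × 880.0 = 1760 N·s/m.

1760 N·s/m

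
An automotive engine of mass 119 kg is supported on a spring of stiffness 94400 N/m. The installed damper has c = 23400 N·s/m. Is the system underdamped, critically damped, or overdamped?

overdamped

c_c = 2√(k·m) = 6703 N·s/m; ζ = c/c_c = 23400/6703 = 3.49.
Since ζ > 1 the system is overdamped.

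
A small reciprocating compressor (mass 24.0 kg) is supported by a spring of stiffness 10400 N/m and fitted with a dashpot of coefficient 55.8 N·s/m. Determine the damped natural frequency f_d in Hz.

3.31 Hz

ω_n = √(k/m) = √(10400/24.0) = 20.82 rad/s.
Critical damping c_c = 2√(k·m) = 2√(10400 × 24.0) = 999.2 N·s/m, so ζ = c/c_c = 55.8/999.2 = 0.05584.
ω_d = ω_n√(1 − ζ²) = 20.82 × √(1 − 0.00312) = 20.78 rad/s.
f_d = ω_d/(2π) = 3.308 Hz.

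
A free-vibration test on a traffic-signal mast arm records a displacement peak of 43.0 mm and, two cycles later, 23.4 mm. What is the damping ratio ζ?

Logarithmic decrement δ = (1/n)·ln(x₀/x_n) = (1/2)·ln(43.0/23.4) = (1/2)·ln(1.838) = 0.3042.
ζ = δ/√(4π² + δ²) = 0.3042/√(39.48 + 0.0926) = 0.3042/6.291 = 0.04836.

0.0484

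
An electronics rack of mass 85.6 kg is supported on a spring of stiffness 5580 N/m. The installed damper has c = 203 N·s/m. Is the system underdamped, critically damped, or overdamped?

underdamped

c_c = 2√(k·m) = 1382 N·s/m; ζ = c/c_c = 203/1382 = 0.147.
Since ζ < 1 the system is underdamped.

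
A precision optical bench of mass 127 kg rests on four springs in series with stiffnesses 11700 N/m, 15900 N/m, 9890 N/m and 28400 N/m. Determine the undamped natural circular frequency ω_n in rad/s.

Series springs: 1/k_eq = 1/11700 + 1/15900 + 1/9890 + 1/28400 = 0.0002847, so k_eq = 3513 N/m.
ω_n = √(k_eq/m) = √(3513/127) = √27.66 = 5.259 rad/s.

5.26 rad/s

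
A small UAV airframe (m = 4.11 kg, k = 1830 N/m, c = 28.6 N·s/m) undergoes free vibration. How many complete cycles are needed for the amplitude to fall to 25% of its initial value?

2 cycles

ζ = c/(2√(km)) = 28.6/(2√(1830 × 4.11)) = 28.6/173.5 = 0.1649.
Logarithmic decrement δ = 2πζ/√(1 − ζ²) = 2π × 0.1649/√(1 − 0.0272) = 1.050.
x_n/x₀ = e^(−nδ) ≤ 0.25; take ln: n ≥ ln(1/0.25)/δ = 1.386/1.050 = 1.320.
So 2 complete cycles are required.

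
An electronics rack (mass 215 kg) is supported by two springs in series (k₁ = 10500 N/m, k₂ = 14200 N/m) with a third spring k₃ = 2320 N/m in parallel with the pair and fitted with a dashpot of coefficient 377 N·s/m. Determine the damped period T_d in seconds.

Series pair: k_s = k₁k₂/(k₁+k₂) = (10500)(14200)/(10500 + 14200) = 6036 N/m. In parallel with k₃: k_eq = 6036 + 2320 = 8356 N/m.
ω_n = √(k_eq/m) = √(8356/215) = 6.234 rad/s.
Critical damping c_c = 2√(k_eq·m) = 2√(8356 × 215) = 2681 N·s/m, so ζ = c/c_c = 377/2681 = 0.1406.
ω_d = ω_n√(1 − ζ²) = 6.234 × √(1 − 0.0198) = 6.172 rad/s.
T_d = 2π/ω_d = 1.018 s.

1.02 s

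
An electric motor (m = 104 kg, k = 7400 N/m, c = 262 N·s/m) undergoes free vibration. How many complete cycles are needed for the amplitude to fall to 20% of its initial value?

2 cycles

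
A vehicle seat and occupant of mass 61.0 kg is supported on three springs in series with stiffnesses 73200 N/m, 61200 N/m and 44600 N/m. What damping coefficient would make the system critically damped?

Series springs: 1/k_eq = 1/73200 + 1/61200 + 1/44600 = 5.242×10^-5, so k_eq = 19080 N/m.
c_c = 2√(k_eq·m) = 2√(19080 × 61.0) = 2 × 1079 = 2157 N·s/m.

2160 N·s/m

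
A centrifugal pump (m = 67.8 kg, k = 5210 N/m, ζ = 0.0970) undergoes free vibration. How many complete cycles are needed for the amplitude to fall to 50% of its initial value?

2 cycles

Logarithmic decrement δ = 2πζ/√(1 − ζ²) = 2π × 0.09700/√(1 − 0.00941) = 0.6124.
x_n/x₀ = e^(−nδ) ≤ 0.5; take ln: n ≥ ln(1/0.5)/δ = 0.6931/0.6124 = 1.132.
So 2 complete cycles are required.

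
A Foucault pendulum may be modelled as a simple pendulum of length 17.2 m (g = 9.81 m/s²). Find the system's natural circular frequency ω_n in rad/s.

0.755 rad/s

For a simple pendulum ω_n = √(g/L) = √(9.81/17.2) = √0.5703 = 0.7552 rad/s.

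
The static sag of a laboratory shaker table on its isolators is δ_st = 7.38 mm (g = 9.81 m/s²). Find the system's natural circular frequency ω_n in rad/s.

ω_n = √(g/δ_st) = √(9.81/0.00738) = √1329 = 36.46 rad/s.

36.5 rad/s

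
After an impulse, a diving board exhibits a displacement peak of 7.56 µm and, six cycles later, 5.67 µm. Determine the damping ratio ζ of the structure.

0.00763

Logarithmic decrement δ = (1/n)·ln(x₀/x_n) = (1/6)·ln(7.56/5.67) = (1/6)·ln(1.333) = 0.04795.
ζ = δ/√(4π² + δ²) = 0.04795/√(39.48 + 0.00230) = 0.04795/6.283 = 0.007631.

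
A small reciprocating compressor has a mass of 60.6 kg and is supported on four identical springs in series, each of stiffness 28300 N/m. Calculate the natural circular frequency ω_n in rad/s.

Series springs: 1/k_eq = 4/28300, so k_eq = 28300/4 = 7075 N/m.
ω_n = √(k_eq/m) = √(7075/60.6) = √116.7 = 10.81 rad/s.

10.8 rad/s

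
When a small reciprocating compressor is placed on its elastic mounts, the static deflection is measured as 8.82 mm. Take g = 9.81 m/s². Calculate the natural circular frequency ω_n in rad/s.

33.4 rad/s

ω_n = √(g/δ_st) = √(9.81/0.00882) = √1112 = 33.35 rad/s.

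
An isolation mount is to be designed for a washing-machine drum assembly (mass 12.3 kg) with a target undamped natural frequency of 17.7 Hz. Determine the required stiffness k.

ω_n = 2πf_n = 2π × 17.7 = 111.2 rad/s.
k = m·ω_n² = 12.3 × 111.2² = 12.3 × 12370 = 152100 N/m.

152000 N/m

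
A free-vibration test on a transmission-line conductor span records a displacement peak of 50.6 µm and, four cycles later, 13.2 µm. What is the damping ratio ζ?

Logarithmic decrement δ = (1/n)·ln(x₀/x_n) = (1/4)·ln(50.6/13.2) = (1/4)·ln(3.833) = 0.3359.
ζ = δ/√(4π² + δ²) = 0.3359/√(39.48 + 0.113) = 0.3359/6.292 = 0.05339.

0.0534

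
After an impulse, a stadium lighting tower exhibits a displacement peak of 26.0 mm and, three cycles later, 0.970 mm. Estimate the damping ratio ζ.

0.172

Logarithmic decrement δ = (1/n)·ln(x₀/x_n) = (1/3)·ln(26.0/0.970) = (1/3)·ln(26.80) = 1.096.
ζ = δ/√(4π² + δ²) = 1.096/√(39.48 + 1.20) = 1.096/6.378 = 0.1719.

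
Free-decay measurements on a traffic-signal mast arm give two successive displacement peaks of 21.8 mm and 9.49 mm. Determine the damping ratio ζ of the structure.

Logarithmic decrement δ = (1/n)·ln(x₀/x_n) = (1/1)·ln(21.8/9.49) = (1/1)·ln(2.297) = 0.8317.
ζ = δ/√(4π² + δ²) = 0.8317/√(39.48 + 0.692) = 0.8317/6.338 = 0.1312.

0.131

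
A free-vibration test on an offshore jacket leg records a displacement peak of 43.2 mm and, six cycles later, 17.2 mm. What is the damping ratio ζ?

Logarithmic decrement δ = (1/n)·ln(x₀/x_n) = (1/6)·ln(43.2/17.2) = (1/6)·ln(2.512) = 0.1535.
ζ = δ/√(4π² + δ²) = 0.1535/√(39.48 + 0.0236) = 0.1535/6.285 = 0.02442.

0.0244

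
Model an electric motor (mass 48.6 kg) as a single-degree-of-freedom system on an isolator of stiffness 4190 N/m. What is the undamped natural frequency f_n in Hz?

1.48 Hz

ω_n = √(k/m) = √(4190/48.6) = √86.21 = 9.285 rad/s.
f_n = ω_n/(2π) = 9.285/6.283 = 1.478 Hz.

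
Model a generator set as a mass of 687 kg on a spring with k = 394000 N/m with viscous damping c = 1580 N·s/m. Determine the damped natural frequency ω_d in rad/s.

23.9 rad/s

ω_n = √(k/m) = √(394000/687) = 23.95 rad/s.
Critical damping c_c = 2√(k·m) = 2√(394000 × 687) = 32900 N·s/m, so ζ = c/c_c = 1580/32900 = 0.04802.
ω_d = ω_n√(1 − ζ²) = 23.95 × √(1 − 0.00231) = 23.92 rad/s.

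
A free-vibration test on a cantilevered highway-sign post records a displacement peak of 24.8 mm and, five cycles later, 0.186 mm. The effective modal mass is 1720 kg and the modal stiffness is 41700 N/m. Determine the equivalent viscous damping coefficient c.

Logarithmic decrement δ = (1/n)·ln(x₀/x_n) = (1/5)·ln(24.8/0.186) = (1/5)·ln(133.3) = 0.9786.
ζ = δ/√(4π² + δ²) = 0.9786/√(39.48 + 0.958) = 0.9786/6.359 = 0.1539.
c = ζ · 2√(km) = 0.1539 × 2√(41700 × 1720) = 0.1539 × 16940 = 2607 N·s/m.

2610 N·s/m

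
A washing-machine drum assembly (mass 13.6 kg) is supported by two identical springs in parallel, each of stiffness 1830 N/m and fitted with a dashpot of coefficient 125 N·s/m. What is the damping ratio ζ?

0.280

Parallel springs add: k_eq = 2 × 1830 = 3660 N/m.
ω_n = √(k_eq/m) = √(3660/13.6) = 16.40 rad/s.
Critical damping c_c = 2√(k_eq·m) = 2√(3660 × 13.6) = 446.2 N·s/m, so ζ = c/c_c = 125/446.2 = 0.2801.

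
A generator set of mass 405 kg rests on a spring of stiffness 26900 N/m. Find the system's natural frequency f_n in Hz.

1.30 Hz

ω_n = √(k/m) = √(26900/405) = √66.42 = 8.150 rad/s.
f_n = ω_n/(2π) = 8.150/6.283 = 1.297 Hz.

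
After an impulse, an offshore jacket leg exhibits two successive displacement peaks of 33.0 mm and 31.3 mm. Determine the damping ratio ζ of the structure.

Logarithmic decrement δ = (1/n)·ln(x₀/x_n) = (1/1)·ln(33.0/31.3) = (1/1)·ln(1.054) = 0.05289.
ζ = δ/√(4π² + δ²) = 0.05289/√(39.48 + 0.00280) = 0.05289/6.283 = 0.008417.

0.00842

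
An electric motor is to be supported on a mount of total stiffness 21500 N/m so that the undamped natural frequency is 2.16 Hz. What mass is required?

117 kg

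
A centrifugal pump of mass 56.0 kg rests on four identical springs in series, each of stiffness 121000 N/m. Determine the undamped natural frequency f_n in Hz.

Series springs: 1/k_eq = 4/121000, so k_eq = 121000/4 = 30250 N/m.
ω_n = √(k_eq/m) = √(30250/56.0) = √540.2 = 23.24 rad/s.
f_n = ω_n/(2π) = 23.24/6.283 = 3.699 Hz.

3.70 Hz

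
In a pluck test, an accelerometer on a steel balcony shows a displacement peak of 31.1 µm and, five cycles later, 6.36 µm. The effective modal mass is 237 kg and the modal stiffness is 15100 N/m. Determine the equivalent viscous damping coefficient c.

Logarithmic decrement δ = (1/n)·ln(x₀/x_n) = (1/5)·ln(31.1/6.36) = (1/5)·ln(4.890) = 0.3174.
ζ = δ/√(4π² + δ²) = 0.3174/√(39.48 + 0.101) = 0.3174/6.291 = 0.05046.
c = ζ · 2√(km) = 0.05046 × 2√(15100 × 237) = 0.05046 × 3783 = 190.9 N·s/m.

191 N·s/m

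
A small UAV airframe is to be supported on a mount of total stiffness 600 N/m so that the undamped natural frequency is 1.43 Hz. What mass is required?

ω_n = 2πf_n = 2π × 1.43 = 8.985 rad/s.
m = k/ω_n² = 600/8.985² = 600/80.73 = 7.432 kg.

7.43 kg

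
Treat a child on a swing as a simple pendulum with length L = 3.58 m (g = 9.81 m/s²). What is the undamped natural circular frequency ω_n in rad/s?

1.66 rad/s

For a simple pendulum ω_n = √(g/L) = √(9.81/3.58) = √2.740 = 1.655 rad/s.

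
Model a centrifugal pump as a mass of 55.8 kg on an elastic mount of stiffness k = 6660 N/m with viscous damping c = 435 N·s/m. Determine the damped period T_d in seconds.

ω_n = √(k/m) = √(6660/55.8) = 10.92 rad/s.
Critical damping c_c = 2√(k·m) = 2√(6660 × 55.8) = 1219 N·s/m, so ζ = c/c_c = 435/1219 = 0.3568.
ω_d = ω_n√(1 − ζ²) = 10.92 × √(1 − 0.127) = 10.21 rad/s.
T_d = 2π/ω_d = 0.6156 s.

0.616 s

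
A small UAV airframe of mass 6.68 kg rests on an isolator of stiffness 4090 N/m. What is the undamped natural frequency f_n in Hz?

ω_n = √(k/m) = √(4090/6.68) = √612.3 = 24.74 rad/s.
f_n = ω_n/(2π) = 24.74/6.283 = 3.938 Hz.

3.94 Hz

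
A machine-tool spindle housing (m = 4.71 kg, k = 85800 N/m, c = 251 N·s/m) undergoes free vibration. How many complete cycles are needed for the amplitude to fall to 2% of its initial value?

4 cycles

ζ = c/(2√(km)) = 251/(2√(85800 × 4.71)) = 251/1271 = 0.1974.
Logarithmic decrement δ = 2πζ/√(1 − ζ²) = 2π × 0.1974/√(1 − 0.0390) = 1.265.
x_n/x₀ = e^(−nδ) ≤ 0.02; take ln: n ≥ ln(1/0.02)/δ = 3.912/1.265 = 3.092.
So 4 complete cycles are required.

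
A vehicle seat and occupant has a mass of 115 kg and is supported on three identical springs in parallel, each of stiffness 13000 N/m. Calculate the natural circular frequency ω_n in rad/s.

18.4 rad/s

Parallel springs add: k_eq = 3 × 13000 = 39000 N/m.
ω_n = √(k_eq/m) = √(39000/115) = √339.1 = 18.42 rad/s.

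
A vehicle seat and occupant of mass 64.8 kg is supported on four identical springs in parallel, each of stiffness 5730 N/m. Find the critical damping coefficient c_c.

2440 N·s/m

Parallel springs add: k_eq = 4 × 5730 = 22920 N/m.
c_c = 2√(k_eq·m) = 2√(22920 × 64.8) = 2 × 1219 = 2437 N·s/m.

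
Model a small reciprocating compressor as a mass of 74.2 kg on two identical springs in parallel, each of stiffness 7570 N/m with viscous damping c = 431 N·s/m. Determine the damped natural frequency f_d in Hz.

2.23 Hz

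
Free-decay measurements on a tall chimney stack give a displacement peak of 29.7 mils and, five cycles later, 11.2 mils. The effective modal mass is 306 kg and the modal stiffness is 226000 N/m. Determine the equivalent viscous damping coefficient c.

516 N·s/m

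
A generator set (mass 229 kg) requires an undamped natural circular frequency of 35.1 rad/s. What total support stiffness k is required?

282000 N/m

k = m·ω_n² = 229 × 35.10² = 229 × 1232 = 282100 N/m.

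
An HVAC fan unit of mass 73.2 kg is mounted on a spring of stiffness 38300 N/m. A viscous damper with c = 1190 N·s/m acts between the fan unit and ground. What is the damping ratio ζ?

0.355

ω_n = √(k/m) = √(38300/73.2) = 22.87 rad/s.
Critical damping c_c = 2√(k·m) = 2√(38300 × 73.2) = 3349 N·s/m, so ζ = c/c_c = 1190/3349 = 0.3554.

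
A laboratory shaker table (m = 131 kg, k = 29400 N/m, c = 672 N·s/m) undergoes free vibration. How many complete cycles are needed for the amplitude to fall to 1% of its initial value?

ζ = c/(2√(km)) = 672/(2√(29400 × 131)) = 672/3925 = 0.1712.
Logarithmic decrement δ = 2πζ/√(1 − ζ²) = 2π × 0.1712/√(1 − 0.0293) = 1.092.
x_n/x₀ = e^(−nδ) ≤ 0.01; take ln: n ≥ ln(1/0.01)/δ = 4.605/1.092 = 4.218.
So 5 complete cycles are required.

5 cycles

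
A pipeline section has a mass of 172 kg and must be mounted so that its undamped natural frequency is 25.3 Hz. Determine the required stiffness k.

4350000 N/m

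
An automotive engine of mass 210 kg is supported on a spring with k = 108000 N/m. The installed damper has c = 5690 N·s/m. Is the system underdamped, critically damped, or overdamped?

c_c = 2√(k·m) = 9525 N·s/m; ζ = c/c_c = 5690/9525 = 0.597.
Since ζ < 1 the system is underdamped.

underdamped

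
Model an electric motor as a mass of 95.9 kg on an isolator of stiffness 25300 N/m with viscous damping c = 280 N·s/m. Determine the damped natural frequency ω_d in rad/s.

16.2 rad/s

ω_n = √(k/m) = √(25300/95.9) = 16.24 rad/s.
Critical damping c_c = 2√(k·m) = 2√(25300 × 95.9) = 3115 N·s/m, so ζ = c/c_c = 280/3115 = 0.08988.
ω_d = ω_n√(1 − ζ²) = 16.24 × √(1 − 0.00808) = 16.18 rad/s.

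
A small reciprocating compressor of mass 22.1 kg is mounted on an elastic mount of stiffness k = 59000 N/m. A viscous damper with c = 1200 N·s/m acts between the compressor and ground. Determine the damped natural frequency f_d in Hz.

ω_n = √(k/m) = √(59000/22.1) = 51.67 rad/s.
Critical damping c_c = 2√(k·m) = 2√(59000 × 22.1) = 2284 N·s/m, so ζ = c/c_c = 1200/2284 = 0.5254.
ω_d = ω_n√(1 − ζ²) = 51.67 × √(1 − 0.276) = 43.96 rad/s.
f_d = ω_d/(2π) = 6.997 Hz.

7.00 Hz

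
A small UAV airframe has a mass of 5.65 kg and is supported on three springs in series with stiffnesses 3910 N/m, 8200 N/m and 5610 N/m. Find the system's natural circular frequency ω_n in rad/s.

Series springs: 1/k_eq = 1/3910 + 1/8200 + 1/5610 = 0.0005560, so k_eq = 1799 N/m.
ω_n = √(k_eq/m) = √(1799/5.65) = √318.4 = 17.84 rad/s.

17.8 rad/s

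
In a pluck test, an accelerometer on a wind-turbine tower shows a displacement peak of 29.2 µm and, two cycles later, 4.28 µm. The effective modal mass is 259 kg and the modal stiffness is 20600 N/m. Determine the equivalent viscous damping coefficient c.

Logarithmic decrement δ = (1/n)·ln(x₀/x_n) = (1/2)·ln(29.2/4.28) = (1/2)·ln(6.822) = 0.9601.
ζ = δ/√(4π² + δ²) = 0.9601/√(39.48 + 0.922) = 0.9601/6.356 = 0.1511.
c = ζ · 2√(km) = 0.1511 × 2√(20600 × 259) = 0.1511 × 4620 = 697.8 N·s/m.

698 N·s/m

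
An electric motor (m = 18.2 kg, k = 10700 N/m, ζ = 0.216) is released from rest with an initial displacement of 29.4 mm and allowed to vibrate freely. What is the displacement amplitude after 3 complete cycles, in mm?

0.454 mm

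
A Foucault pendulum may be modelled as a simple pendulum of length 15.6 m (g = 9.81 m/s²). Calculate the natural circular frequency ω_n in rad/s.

0.793 rad/s

For a simple pendulum ω_n = √(g/L) = √(9.81/15.6) = √0.6288 = 0.7930 rad/s.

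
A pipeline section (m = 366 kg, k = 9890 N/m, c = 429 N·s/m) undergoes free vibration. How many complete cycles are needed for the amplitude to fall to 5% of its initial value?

5 cycles

ζ = c/(2√(km)) = 429/(2√(9890 × 366)) = 429/3805 = 0.1127.
Logarithmic decrement δ = 2πζ/√(1 − ζ²) = 2π × 0.1127/√(1 − 0.0127) = 0.7129.
x_n/x₀ = e^(−nδ) ≤ 0.05; take ln: n ≥ ln(1/0.05)/δ = 2.996/0.7129 = 4.202.
So 5 complete cycles are required.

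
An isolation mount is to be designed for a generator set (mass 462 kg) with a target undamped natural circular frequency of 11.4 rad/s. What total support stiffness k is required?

k = m·ω_n² = 462 × 11.40² = 462 × 130.0 = 60040 N/m.

60000 N/m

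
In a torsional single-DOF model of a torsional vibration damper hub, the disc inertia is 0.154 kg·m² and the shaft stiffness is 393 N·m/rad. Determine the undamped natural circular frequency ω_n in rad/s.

50.5 rad/s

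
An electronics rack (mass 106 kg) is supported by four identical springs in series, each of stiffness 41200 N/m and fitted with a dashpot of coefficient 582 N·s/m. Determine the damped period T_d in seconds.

0.664 s

Series springs: 1/k_eq = 4/41200, so k_eq = 41200/4 = 10300 N/m.
ω_n = √(k_eq/m) = √(10300/106) = 9.857 rad/s.
Critical damping c_c = 2√(k_eq·m) = 2√(10300 × 106) = 2090 N·s/m, so ζ = c/c_c = 582/2090 = 0.2785.
ω_d = ω_n√(1 − ζ²) = 9.857 × √(1 − 0.0776) = 9.467 rad/s.
T_d = 2π/ω_d = 0.6637 s.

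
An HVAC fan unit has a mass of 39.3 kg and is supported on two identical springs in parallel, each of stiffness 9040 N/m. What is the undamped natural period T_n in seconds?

0.293 s

Parallel springs add: k_eq = 2 × 9040 = 18080 N/m.
ω_n = √(k_eq/m) = √(18080/39.3) = √460.1 = 21.45 rad/s.
T_n = 2π/ω_n = 6.283/21.45 = 0.2929 s.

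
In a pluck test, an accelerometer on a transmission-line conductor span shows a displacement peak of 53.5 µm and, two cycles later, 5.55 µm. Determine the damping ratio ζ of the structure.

0.177

Logarithmic decrement δ = (1/n)·ln(x₀/x_n) = (1/2)·ln(53.5/5.55) = (1/2)·ln(9.640) = 1.133.
ζ = δ/√(4π² + δ²) = 1.133/√(39.48 + 1.28) = 1.133/6.385 = 0.1775.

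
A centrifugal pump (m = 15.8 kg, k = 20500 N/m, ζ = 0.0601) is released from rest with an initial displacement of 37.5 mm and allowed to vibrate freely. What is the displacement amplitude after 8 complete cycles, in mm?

Logarithmic decrement δ = 2πζ/√(1 − ζ²) = 2π × 0.06010/√(1 − 0.00361) = 0.3783.
After n cycles, x_n/x₀ = e^(−nδ), so x_8 = 37.5 × e^(−8 × 0.3783) = 37.5 × 0.04849 = 1.818 mm.

1.82 mm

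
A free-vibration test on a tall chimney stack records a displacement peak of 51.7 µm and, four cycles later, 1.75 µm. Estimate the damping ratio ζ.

Logarithmic decrement δ = (1/n)·ln(x₀/x_n) = (1/4)·ln(51.7/1.75) = (1/4)·ln(29.54) = 0.8465.
ζ = δ/√(4π² + δ²) = 0.8465/√(39.48 + 0.716) = 0.8465/6.340 = 0.1335.

0.134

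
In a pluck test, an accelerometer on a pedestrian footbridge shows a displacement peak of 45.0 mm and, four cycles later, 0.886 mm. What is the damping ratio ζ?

Logarithmic decrement δ = (1/n)·ln(x₀/x_n) = (1/4)·ln(45.0/0.886) = (1/4)·ln(50.79) = 0.9819.
ζ = δ/√(4π² + δ²) = 0.9819/√(39.48 + 0.964) = 0.9819/6.359 = 0.1544.

0.154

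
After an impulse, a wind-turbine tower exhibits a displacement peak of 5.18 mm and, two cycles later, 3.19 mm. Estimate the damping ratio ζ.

0.0385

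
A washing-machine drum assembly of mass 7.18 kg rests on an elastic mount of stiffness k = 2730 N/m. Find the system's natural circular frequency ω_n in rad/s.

ω_n = √(k/m) = √(2730/7.18) = √380.2 = 19.50 rad/s.

19.5 rad/s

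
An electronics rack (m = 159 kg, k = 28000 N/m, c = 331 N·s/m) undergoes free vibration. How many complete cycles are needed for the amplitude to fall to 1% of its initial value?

ζ = c/(2√(km)) = 331/(2√(28000 × 159)) = 331/4220 = 0.07844.
Logarithmic decrement δ = 2πζ/√(1 − ζ²) = 2π × 0.07844/√(1 − 0.00615) = 0.4944.
x_n/x₀ = e^(−nδ) ≤ 0.01; take ln: n ≥ ln(1/0.01)/δ = 4.605/0.4944 = 9.315.
So 10 complete cycles are required.

10 cycles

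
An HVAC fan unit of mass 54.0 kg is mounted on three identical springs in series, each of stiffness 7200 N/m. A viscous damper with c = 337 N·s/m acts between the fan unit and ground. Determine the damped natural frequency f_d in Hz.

0.938 Hz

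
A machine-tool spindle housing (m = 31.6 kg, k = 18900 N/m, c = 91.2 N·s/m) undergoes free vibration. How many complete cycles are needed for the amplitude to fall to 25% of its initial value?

ζ = c/(2√(km)) = 91.2/(2√(18900 × 31.6)) = 91.2/1546 = 0.05901.
Logarithmic decrement δ = 2πζ/√(1 − ζ²) = 2π × 0.05901/√(1 − 0.00348) = 0.3714.
x_n/x₀ = e^(−nδ) ≤ 0.25; take ln: n ≥ ln(1/0.25)/δ = 1.386/0.3714 = 3.733.
So 4 complete cycles are required.

4 cycles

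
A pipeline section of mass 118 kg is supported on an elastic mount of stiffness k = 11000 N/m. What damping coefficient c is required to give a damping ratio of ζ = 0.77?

c_c = 2√(k·m) = 2√(11000 × 118) = 2279 N·s/m.
c = ζ·c_c = 0.77 × 2279 = 1755 N·s/m.

1750 N·s/m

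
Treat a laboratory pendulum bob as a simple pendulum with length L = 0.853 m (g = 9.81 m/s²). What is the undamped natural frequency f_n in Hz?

For a simple pendulum ω_n = √(g/L) = √(9.81/0.853) = √11.50 = 3.391 rad/s.
f_n = ω_n/(2π) = 3.391/6.283 = 0.5397 Hz.

0.540 Hz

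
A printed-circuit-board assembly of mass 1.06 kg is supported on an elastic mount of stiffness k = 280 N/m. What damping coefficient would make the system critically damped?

34.5 N·s/m

c_c = 2√(k·m) = 2√(280.0 × 1.06) = 2 × 17.23 = 34.46 N·s/m.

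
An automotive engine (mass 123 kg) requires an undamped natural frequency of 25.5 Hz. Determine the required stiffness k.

3160000 N/m

ω_n = 2πf_n = 2π × 25.5 = 160.2 rad/s.
k = m·ω_n² = 123 × 160.2² = 123 × 25670 = 3158000 N/m.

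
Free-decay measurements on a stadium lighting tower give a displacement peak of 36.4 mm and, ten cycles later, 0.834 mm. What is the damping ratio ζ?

0.0600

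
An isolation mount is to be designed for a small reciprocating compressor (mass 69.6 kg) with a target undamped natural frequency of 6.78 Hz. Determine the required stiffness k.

126000 N/m

ω_n = 2πf_n = 2π × 6.78 = 42.60 rad/s.
k = m·ω_n² = 69.6 × 42.60² = 69.6 × 1815 = 126300 N/m.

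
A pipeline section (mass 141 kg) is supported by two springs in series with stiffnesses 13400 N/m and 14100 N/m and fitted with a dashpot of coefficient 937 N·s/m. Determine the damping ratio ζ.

Series springs: 1/k_eq = 1/13400 + 1/14100 = 0.0001455, so k_eq = 6871 N/m.
ω_n = √(k_eq/m) = √(6871/141) = 6.980 rad/s.
Critical damping c_c = 2√(k_eq·m) = 2√(6871 × 141) = 1968 N·s/m, so ζ = c/c_c = 937/1968 = 0.4760.

0.476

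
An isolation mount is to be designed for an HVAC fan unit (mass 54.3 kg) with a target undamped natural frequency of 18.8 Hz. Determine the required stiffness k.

758000 N/m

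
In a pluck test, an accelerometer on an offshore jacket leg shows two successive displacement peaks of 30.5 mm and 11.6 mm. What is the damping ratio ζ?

0.152

Logarithmic decrement δ = (1/n)·ln(x₀/x_n) = (1/1)·ln(30.5/11.6) = (1/1)·ln(2.629) = 0.9667.
ζ = δ/√(4π² + δ²) = 0.9667/√(39.48 + 0.935) = 0.9667/6.357 = 0.1521.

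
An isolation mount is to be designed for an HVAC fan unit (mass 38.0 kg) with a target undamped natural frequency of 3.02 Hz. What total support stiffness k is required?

ω_n = 2πf_n = 2π × 3.02 = 18.98 rad/s.
k = m·ω_n² = 38.0 × 18.98² = 38.0 × 360.1 = 13680 N/m.

13700 N/m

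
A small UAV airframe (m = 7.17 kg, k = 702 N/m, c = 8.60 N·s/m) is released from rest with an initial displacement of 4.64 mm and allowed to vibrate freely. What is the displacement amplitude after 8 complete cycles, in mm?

0.219 mm

ζ = c/(2√(km)) = 8.60/(2√(702 × 7.17)) = 8.60/141.9 = 0.06061.
Logarithmic decrement δ = 2πζ/√(1 − ζ²) = 2π × 0.06061/√(1 − 0.00367) = 0.3815.
After n cycles, x_n/x₀ = e^(−nδ), so x_8 = 4.64 × e^(−8 × 0.3815) = 4.64 × 0.04726 = 0.2193 mm.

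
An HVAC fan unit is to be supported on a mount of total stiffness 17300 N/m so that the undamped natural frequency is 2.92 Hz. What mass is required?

51.4 kg

ω_n = 2πf_n = 2π × 2.92 = 18.35 rad/s.
m = k/ω_n² = 17300/18.35² = 17300/336.6 = 51.39 kg.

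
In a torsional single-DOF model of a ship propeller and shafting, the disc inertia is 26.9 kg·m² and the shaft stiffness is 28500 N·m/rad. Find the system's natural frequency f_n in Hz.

ω_n = √(k_t/J) = √(28500/26.9) = √1059 = 32.55 rad/s.
f_n = ω_n/(2π) = 32.55/6.283 = 5.180 Hz.

5.18 Hz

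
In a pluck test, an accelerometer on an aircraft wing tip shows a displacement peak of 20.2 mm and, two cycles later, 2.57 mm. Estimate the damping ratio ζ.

Logarithmic decrement δ = (1/n)·ln(x₀/x_n) = (1/2)·ln(20.2/2.57) = (1/2)·ln(7.860) = 1.031.
ζ = δ/√(4π² + δ²) = 1.031/√(39.48 + 1.06) = 1.031/6.367 = 0.1619.

0.162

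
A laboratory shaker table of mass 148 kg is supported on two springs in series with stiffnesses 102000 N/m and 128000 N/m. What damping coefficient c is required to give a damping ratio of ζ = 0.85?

Series springs: 1/k_eq = 1/102000 + 1/128000 = 1.762×10^-5, so k_eq = 56770 N/m.
c_c = 2√(k_eq·m) = 2√(56770 × 148) = 5797 N·s/m.
c = ζ·c_c = 0.85 × 5797 = 4927 N·s/m.

4930 N·s/m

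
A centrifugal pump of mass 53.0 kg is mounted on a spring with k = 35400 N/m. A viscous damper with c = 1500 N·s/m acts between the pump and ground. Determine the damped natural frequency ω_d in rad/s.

21.6 rad/s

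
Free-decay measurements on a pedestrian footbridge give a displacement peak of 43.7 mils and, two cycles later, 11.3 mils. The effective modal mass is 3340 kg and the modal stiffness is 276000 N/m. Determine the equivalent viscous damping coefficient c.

Logarithmic decrement δ = (1/n)·ln(x₀/x_n) = (1/2)·ln(43.7/11.3) = (1/2)·ln(3.867) = 0.6763.
ζ = δ/√(4π² + δ²) = 0.6763/√(39.48 + 0.457) = 0.6763/6.319 = 0.1070.
c = ζ · 2√(km) = 0.1070 × 2√(276000 × 3340) = 0.1070 × 60720 = 6498 N·s/m.

6500 N·s/m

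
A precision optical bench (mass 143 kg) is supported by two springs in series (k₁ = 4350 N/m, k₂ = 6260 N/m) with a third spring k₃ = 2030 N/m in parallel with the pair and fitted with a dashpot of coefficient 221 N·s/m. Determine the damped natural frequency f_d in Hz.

Series pair: k_s = k₁k₂/(k₁+k₂) = (4350)(6260)/(4350 + 6260) = 2567 N/m. In parallel with k₃: k_eq = 2567 + 2030 = 4597 N/m.
ω_n = √(k_eq/m) = √(4597/143) = 5.670 rad/s.
Critical damping c_c = 2√(k_eq·m) = 2√(4597 × 143) = 1621 N·s/m, so ζ = c/c_c = 221/1621 = 0.1363.
ω_d = ω_n√(1 − ζ²) = 5.670 × √(1 − 0.0186) = 5.617 rad/s.
f_d = ω_d/(2π) = 0.8939 Hz.

0.894 Hz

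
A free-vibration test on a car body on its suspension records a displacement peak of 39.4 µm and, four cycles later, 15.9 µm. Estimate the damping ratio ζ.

Logarithmic decrement δ = (1/n)·ln(x₀/x_n) = (1/4)·ln(39.4/15.9) = (1/4)·ln(2.478) = 0.2269.
ζ = δ/√(4π² + δ²) = 0.2269/√(39.48 + 0.0515) = 0.2269/6.287 = 0.03608.

0.0361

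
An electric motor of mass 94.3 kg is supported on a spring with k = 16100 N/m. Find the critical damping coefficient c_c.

2460 N·s/m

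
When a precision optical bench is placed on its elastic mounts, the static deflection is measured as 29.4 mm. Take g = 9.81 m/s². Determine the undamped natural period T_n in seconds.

ω_n = √(g/δ_st) = √(9.81/0.0294) = √333.7 = 18.27 rad/s.
T_n = 2π/ω_n = 6.283/18.27 = 0.3440 s.

0.344 s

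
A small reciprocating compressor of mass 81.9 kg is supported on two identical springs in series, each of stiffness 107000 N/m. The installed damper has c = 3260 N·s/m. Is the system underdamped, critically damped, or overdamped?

underdamped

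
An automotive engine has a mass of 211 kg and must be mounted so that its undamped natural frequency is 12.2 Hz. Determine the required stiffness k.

1240000 N/m

ω_n = 2πf_n = 2π × 12.2 = 76.65 rad/s.
k = m·ω_n² = 211 × 76.65² = 211 × 5876 = 1240000 N/m.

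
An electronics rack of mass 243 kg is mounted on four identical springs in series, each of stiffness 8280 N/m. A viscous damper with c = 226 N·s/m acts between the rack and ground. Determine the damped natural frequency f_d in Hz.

0.459 Hz

Series springs: 1/k_eq = 4/8280, so k_eq = 8280/4 = 2070 N/m.
ω_n = √(k_eq/m) = √(2070/243) = 2.919 rad/s.
Critical damping c_c = 2√(k_eq·m) = 2√(2070 × 243) = 1418 N·s/m, so ζ = c/c_c = 226/1418 = 0.1593.
ω_d = ω_n√(1 − ζ²) = 2.919 × √(1 − 0.0254) = 2.881 rad/s.
f_d = ω_d/(2π) = 0.4586 Hz.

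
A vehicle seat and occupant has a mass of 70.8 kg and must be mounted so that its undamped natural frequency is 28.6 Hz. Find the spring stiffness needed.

ω_n = 2πf_n = 2π × 28.6 = 179.7 rad/s.
k = m·ω_n² = 70.8 × 179.7² = 70.8 × 32290 = 2286000 N/m.

2290000 N/m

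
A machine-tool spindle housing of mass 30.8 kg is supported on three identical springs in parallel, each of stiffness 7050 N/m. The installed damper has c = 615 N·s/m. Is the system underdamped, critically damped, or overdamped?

underdamped

Parallel springs add: k_eq = 3 × 7050 = 21150 N/m.
c_c = 2√(k_eq·m) = 1614 N·s/m; ζ = c/c_c = 615/1614 = 0.381.
Since ζ < 1 the system is underdamped.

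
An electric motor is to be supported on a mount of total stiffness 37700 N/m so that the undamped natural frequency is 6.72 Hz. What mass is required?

21.1 kg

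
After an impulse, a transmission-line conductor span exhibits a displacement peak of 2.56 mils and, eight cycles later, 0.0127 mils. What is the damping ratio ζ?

0.105

Logarithmic decrement δ = (1/n)·ln(x₀/x_n) = (1/8)·ln(2.56/0.0127) = (1/8)·ln(201.6) = 0.6633.
ζ = δ/√(4π² + δ²) = 0.6633/√(39.48 + 0.440) = 0.6633/6.318 = 0.1050.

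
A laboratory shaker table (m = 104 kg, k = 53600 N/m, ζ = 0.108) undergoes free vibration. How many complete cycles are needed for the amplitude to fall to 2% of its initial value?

6 cycles

Logarithmic decrement δ = 2πζ/√(1 − ζ²) = 2π × 0.1080/√(1 − 0.0117) = 0.6826.
x_n/x₀ = e^(−nδ) ≤ 0.02; take ln: n ≥ ln(1/0.02)/δ = 3.912/0.6826 = 5.731.
So 6 complete cycles are required.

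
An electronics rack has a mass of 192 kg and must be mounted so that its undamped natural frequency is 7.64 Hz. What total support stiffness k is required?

442000 N/m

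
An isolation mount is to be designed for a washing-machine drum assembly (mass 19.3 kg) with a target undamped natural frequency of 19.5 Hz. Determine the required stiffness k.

ω_n = 2πf_n = 2π × 19.5 = 122.5 rad/s.
k = m·ω_n² = 19.3 × 122.5² = 19.3 × 15010 = 289700 N/m.

290000 N/m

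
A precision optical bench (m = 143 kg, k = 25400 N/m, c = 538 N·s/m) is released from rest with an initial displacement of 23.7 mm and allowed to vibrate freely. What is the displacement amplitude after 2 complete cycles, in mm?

ζ = c/(2√(km)) = 538/(2√(25400 × 143)) = 538/3812 = 0.1411.
Logarithmic decrement δ = 2πζ/√(1 − ζ²) = 2π × 0.1411/√(1 − 0.0199) = 0.8958.
After n cycles, x_n/x₀ = e^(−nδ), so x_2 = 23.7 × e^(−2 × 0.8958) = 23.7 × 0.1667 = 3.951 mm.

3.95 mm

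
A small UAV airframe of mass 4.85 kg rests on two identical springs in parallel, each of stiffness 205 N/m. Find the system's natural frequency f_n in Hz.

1.46 Hz

Parallel springs add: k_eq = 2 × 205 = 410.0 N/m.
ω_n = √(k_eq/m) = √(410.0/4.85) = √84.54 = 9.194 rad/s.
f_n = ω_n/(2π) = 9.194/6.283 = 1.463 Hz.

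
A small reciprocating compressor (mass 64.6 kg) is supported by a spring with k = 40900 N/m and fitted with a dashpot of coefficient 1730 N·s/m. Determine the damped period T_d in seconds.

0.295 s

ω_n = √(k/m) = √(40900/64.6) = 25.16 rad/s.
Critical damping c_c = 2√(k·m) = 2√(40900 × 64.6) = 3251 N·s/m, so ζ = c/c_c = 1730/3251 = 0.5322.
ω_d = ω_n√(1 − ζ²) = 25.16 × √(1 − 0.283) = 21.30 rad/s.
T_d = 2π/ω_d = 0.2949 s.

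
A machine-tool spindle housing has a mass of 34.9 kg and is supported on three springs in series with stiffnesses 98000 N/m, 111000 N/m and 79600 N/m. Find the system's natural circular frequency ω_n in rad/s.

30.0 rad/s

Series springs: 1/k_eq = 1/98000 + 1/111000 + 1/79600 = 3.178×10^-5, so k_eq = 31470 N/m.
ω_n = √(k_eq/m) = √(31470/34.9) = √901.7 = 30.03 rad/s.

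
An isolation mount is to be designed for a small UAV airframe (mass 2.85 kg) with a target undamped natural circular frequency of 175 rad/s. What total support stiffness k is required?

87300 N/m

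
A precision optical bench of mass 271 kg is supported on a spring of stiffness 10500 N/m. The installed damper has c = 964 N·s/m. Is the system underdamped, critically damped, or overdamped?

c_c = 2√(k·m) = 3374 N·s/m; ζ = c/c_c = 964/3374 = 0.286.
Since ζ < 1 the system is underdamped.

underdamped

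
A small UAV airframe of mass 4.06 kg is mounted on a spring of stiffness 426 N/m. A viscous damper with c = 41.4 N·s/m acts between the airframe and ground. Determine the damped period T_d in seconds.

ω_n = √(k/m) = √(426.0/4.06) = 10.24 rad/s.
Critical damping c_c = 2√(k·m) = 2√(426.0 × 4.06) = 83.18 N·s/m, so ζ = c/c_c = 41.4/83.18 = 0.4977.
ω_d = ω_n√(1 − ζ²) = 10.24 × √(1 − 0.248) = 8.884 rad/s.
T_d = 2π/ω_d = 0.7072 s.

0.707 s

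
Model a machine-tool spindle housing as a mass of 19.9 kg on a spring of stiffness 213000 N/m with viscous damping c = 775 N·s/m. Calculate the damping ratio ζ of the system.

ω_n = √(k/m) = √(213000/19.9) = 103.5 rad/s.
Critical damping c_c = 2√(k·m) = 2√(213000 × 19.9) = 4118 N·s/m, so ζ = c/c_c = 775/4118 = 0.1882.

0.188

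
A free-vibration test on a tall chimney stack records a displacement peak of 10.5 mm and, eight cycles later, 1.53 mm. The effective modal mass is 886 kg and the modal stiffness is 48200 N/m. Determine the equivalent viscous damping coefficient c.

500 N·s/m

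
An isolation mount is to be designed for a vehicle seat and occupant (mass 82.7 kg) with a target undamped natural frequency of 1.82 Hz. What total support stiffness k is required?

10800 N/m

ω_n = 2πf_n = 2π × 1.82 = 11.44 rad/s.
k = m·ω_n² = 82.7 × 11.44² = 82.7 × 130.8 = 10810 N/m.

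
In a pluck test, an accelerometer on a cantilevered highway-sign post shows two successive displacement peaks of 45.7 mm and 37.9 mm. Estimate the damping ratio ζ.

0.0298

Logarithmic decrement δ = (1/n)·ln(x₀/x_n) = (1/1)·ln(45.7/37.9) = (1/1)·ln(1.206) = 0.1871.
ζ = δ/√(4π² + δ²) = 0.1871/√(39.48 + 0.0350) = 0.1871/6.286 = 0.02977.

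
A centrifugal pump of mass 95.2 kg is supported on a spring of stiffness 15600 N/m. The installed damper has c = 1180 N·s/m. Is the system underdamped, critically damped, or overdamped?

underdamped

c_c = 2√(k·m) = 2437 N·s/m; ζ = c/c_c = 1180/2437 = 0.484.
Since ζ < 1 the system is underdamped.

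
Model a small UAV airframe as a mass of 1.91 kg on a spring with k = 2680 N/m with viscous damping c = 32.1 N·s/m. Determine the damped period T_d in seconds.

0.172 s

ω_n = √(k/m) = √(2680/1.91) = 37.46 rad/s.
Critical damping c_c = 2√(k·m) = 2√(2680 × 1.91) = 143.1 N·s/m, so ζ = c/c_c = 32.1/143.1 = 0.2243.
ω_d = ω_n√(1 − ζ²) = 37.46 × √(1 − 0.0503) = 36.50 rad/s.
T_d = 2π/ω_d = 0.1721 s.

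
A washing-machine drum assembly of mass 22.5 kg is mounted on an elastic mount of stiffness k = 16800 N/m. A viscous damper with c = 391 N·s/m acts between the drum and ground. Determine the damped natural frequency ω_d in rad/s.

25.9 rad/s

ω_n = √(k/m) = √(16800/22.5) = 27.33 rad/s.
Critical damping c_c = 2√(k·m) = 2√(16800 × 22.5) = 1230 N·s/m, so ζ = c/c_c = 391/1230 = 0.3180.
ω_d = ω_n√(1 − ζ²) = 27.33 × √(1 − 0.101) = 25.91 rad/s.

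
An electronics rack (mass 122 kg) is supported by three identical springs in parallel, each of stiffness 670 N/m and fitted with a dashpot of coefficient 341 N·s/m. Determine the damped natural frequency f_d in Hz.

0.607 Hz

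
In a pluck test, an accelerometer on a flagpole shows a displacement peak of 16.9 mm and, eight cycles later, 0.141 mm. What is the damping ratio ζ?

0.0948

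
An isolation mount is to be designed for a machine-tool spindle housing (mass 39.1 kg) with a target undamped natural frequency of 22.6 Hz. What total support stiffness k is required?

788000 N/m

ω_n = 2πf_n = 2π × 22.6 = 142.0 rad/s.
k = m·ω_n² = 39.1 × 142.0² = 39.1 × 20160 = 788400 N/m.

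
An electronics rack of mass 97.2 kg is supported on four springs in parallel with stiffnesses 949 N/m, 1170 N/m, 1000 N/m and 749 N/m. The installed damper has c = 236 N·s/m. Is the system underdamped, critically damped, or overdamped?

underdamped

Parallel springs add: k_eq = 949 + 1170 + 1000 + 749 = 3868 N/m.
c_c = 2√(k_eq·m) = 1226 N·s/m; ζ = c/c_c = 236/1226 = 0.192.
Since ζ < 1 the system is underdamped.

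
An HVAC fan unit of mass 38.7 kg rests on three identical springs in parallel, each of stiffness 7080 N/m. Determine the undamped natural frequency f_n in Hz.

3.73 Hz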